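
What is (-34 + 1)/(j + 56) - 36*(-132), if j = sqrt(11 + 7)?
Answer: 7407444/1559 + 99*sqrt(2)/3118 ≈ 4751.5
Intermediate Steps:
j = 3*sqrt(2) (j = sqrt(18) = 3*sqrt(2) ≈ 4.2426)
(-34 + 1)/(j + 56) - 36*(-132) = (-34 + 1)/(3*sqrt(2) + 56) - 36*(-132) = -33/(56 + 3*sqrt(2)) + 4752 = 4752 - 33/(56 + 3*sqrt(2))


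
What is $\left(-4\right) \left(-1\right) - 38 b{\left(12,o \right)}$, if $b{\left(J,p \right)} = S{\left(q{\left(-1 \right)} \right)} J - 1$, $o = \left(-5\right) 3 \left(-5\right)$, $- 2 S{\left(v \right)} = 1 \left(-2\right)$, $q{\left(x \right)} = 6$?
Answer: $-414$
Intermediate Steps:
$S{\left(v \right)} = 1$ ($S{\left(v \right)} = - \frac{1 \left(-2\right)}{2} = \left(- \frac{1}{2}\right) \left(-2\right) = 1$)
$o = 75$ ($o = \left(-15\right) \left(-5\right) = 75$)
$b{\left(J,p \right)} = -1 + J$ ($b{\left(J,p \right)} = 1 J - 1 = J - 1 = -1 + J$)
$\left(-4\right) \left(-1\right) - 38 b{\left(12,o \right)} = \left(-4\right) \left(-1\right) - 38 \left(-1 + 12\right) = 4 - 418 = -414$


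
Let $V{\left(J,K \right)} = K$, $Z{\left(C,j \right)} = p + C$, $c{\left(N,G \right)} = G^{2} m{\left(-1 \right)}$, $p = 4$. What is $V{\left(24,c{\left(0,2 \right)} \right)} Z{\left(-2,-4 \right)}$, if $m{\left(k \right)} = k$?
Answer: $-8$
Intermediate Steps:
$c{\left(N,G \right)} = - G^{2}$ ($c{\left(N,G \right)} = G^{2} \left(-1\right) = - G^{2}$)
$Z{\left(C,j \right)} = 4 + C$
$V{\left(24,c{\left(0,2 \right)} \right)} Z{\left(-2,-4 \right)} = - 2^{2} \left(4 - 2\right) = \left(-1\right) 4 \cdot 2 = \left(-4\right) 2 = -8$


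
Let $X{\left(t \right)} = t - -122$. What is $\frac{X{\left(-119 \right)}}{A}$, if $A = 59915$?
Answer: $\frac{3}{59915} \approx 5.0071 \cdot 10^{-5}$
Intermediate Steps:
$X{\left(t \right)} = 122 + t$ ($X{\left(t \right)} = t + 122 = 122 + t$)
$\frac{X{\left(-119 \right)}}{A} = \frac{122 - 119}{59915} = 3 \cdot \frac{1}{59915} = \frac{3}{59915}$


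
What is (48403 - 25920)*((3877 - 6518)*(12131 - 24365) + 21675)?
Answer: 726912914127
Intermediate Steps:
(48403 - 25920)*((3877 - 6518)*(12131 - 24365) + 21675) = 22483*(-2641*(-12234) + 21675) = 22483*(32309994 + 21675) = 22483*32331669 = 726912914127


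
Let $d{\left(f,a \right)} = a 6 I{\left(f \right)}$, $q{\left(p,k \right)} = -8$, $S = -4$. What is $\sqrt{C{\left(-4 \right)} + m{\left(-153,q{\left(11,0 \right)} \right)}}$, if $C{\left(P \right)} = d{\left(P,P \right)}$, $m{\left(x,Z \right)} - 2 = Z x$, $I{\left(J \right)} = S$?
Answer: $\sqrt{1322} \approx 36.359$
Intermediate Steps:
$I{\left(J \right)} = -4$
$d{\left(f,a \right)} = - 24 a$ ($d{\left(f,a \right)} = a 6 \left(-4\right) = 6 a \left(-4\right) = - 24 a$)
$m{\left(x,Z \right)} = 2 + Z x$
$C{\left(P \right)} = - 24 P$
$\sqrt{C{\left(-4 \right)} + m{\left(-153,q{\left(11,0 \right)} \right)}} = \sqrt{\left(-24\right) \left(-4\right) + \left(2 - -1224\right)} = \sqrt{96 + \left(2 + 1224\right)} = \sqrt{96 + 1226} = \sqrt{1322}$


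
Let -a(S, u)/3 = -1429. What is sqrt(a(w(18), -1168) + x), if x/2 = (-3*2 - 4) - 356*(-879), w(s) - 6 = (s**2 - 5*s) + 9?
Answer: sqrt(630115) ≈ 793.80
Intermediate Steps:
w(s) = 15 + s**2 - 5*s (w(s) = 6 + ((s**2 - 5*s) + 9) = 6 + (9 + s**2 - 5*s) = 15 + s**2 - 5*s)
a(S, u) = 4287 (a(S, u) = -3*(-1429) = 4287)
x = 625828 (x = 2*((-3*2 - 4) - 356*(-879)) = 2*((-6 - 4) + 312924) = 2*(-10 + 312924) = 2*312914 = 625828)
sqrt(a(w(18), -1168) + x) = sqrt(4287 + 625828) = sqrt(630115)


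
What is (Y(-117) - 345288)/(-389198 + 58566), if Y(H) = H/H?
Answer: 345287/330632 ≈ 1.0443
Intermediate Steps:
Y(H) = 1
(Y(-117) - 345288)/(-389198 + 58566) = (1 - 345288)/(-389198 + 58566) = -345287/(-330632) = -345287*(-1/330632) = 345287/330632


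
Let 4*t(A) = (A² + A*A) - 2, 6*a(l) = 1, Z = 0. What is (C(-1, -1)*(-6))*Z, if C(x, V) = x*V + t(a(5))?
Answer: 0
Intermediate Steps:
a(l) = ⅙ (a(l) = (⅙)*1 = ⅙)
t(A) = -½ + A²/2 (t(A) = ((A² + A*A) - 2)/4 = ((A² + A²) - 2)/4 = (2*A² - 2)/4 = (-2 + 2*A²)/4 = -½ + A²/2)
C(x, V) = -35/72 + V*x (C(x, V) = x*V + (-½ + (⅙)²/2) = V*x + (-½ + (½)*(1/36)) = V*x + (-½ + 1/72) = V*x - 35/72 = -35/72 + V*x)
(C(-1, -1)*(-6))*Z = ((-35/72 - 1*(-1))*(-6))*0 = ((-35/72 + 1)*(-6))*0 = ((37/72)*(-6))*0 = -37/12*0 = 0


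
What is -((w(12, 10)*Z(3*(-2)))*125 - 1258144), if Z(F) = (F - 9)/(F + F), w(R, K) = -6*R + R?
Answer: 1267519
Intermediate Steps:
w(R, K) = -5*R
Z(F) = (-9 + F)/(2*F) (Z(F) = (-9 + F)/((2*F)) = (-9 + F)*(1/(2*F)) = (-9 + F)/(2*F))
-((w(12, 10)*Z(3*(-2)))*125 - 1258144) = -(((-5*12)*((-9 + 3*(-2))/(2*((3*(-2))))))*125 - 1258144) = -(-30*(-9 - 6)/(-6)*125 - 1258144) = -(-30*(-1)*(-15)/6*125 - 1258144) = -(-60*5/4*125 - 1258144) = -(-75*125 - 1258144) = -(-9375 - 1258144) = -1*(-1267519) = 1267519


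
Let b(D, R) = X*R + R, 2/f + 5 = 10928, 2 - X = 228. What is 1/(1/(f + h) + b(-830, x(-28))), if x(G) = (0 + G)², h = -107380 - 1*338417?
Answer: -4869440629/858969326966523 ≈ -5.6689e-6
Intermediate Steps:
X = -226 (X = 2 - 1*228 = 2 - 228 = -226)
h = -445797 (h = -107380 - 338417 = -445797)
x(G) = G²
f = 2/10923 (f = 2/(-5 + 10928) = 2/10923 ≈ 0.00018310)
b(D, R) = -225*R (b(D, R) = -226*R + R = -225*R)
1/(1/(f + h) + b(-830, x(-28))) = 1/(1/(2/10923 - 445797) - 225*(-28)²) = 1/(1/(-4869440629/10923) - 225*784) = 1/(-10923/4869440629 - 176400) = 1/(-858969326966523/4869440629) = -4869440629/858969326966523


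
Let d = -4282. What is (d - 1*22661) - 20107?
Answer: -47050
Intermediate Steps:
(d - 1*22661) - 20107 = (-4282 - 1*22661) - 20107 = (-4282 - 22661) - 20107 = -26943 - 20107 = -47050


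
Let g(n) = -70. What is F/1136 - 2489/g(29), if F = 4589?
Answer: 1574367/39760 ≈ 39.597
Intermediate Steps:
F/1136 - 2489/g(29) = 4589/1136 - 2489/(-70) = 4589*(1/1136) - 2489*(-1/70) = 4589/1136 + 2489/70 = 1574367/39760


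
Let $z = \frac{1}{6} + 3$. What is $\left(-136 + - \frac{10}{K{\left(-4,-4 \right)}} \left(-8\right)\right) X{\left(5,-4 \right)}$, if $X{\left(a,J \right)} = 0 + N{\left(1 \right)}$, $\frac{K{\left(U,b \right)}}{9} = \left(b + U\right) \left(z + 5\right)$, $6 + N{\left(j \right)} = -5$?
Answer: $\frac{220132}{147} \approx 1497.5$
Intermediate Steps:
$N{\left(j \right)} = -11$ ($N{\left(j \right)} = -6 - 5 = -11$)
$z = \frac{19}{6}$ ($z = \frac{1}{6} + 3 = \frac{19}{6} \approx 3.1667$)
$K{\left(U,b \right)} = \frac{147 U}{2} + \frac{147 b}{2}$ ($K{\left(U,b \right)} = 9 \left(b + U\right) \left(\frac{19}{6} + 5\right) = 9 \left(U + b\right) \frac{49}{6} = 9 \left(\frac{49 U}{6} + \frac{49 b}{6}\right) = \frac{147 U}{2} + \frac{147 b}{2}$)
$X{\left(a,J \right)} = -11$ ($X{\left(a,J \right)} = 0 - 11 = -11$)
$\left(-136 + - \frac{10}{K{\left(-4,-4 \right)}} \left(-8\right)\right) X{\left(5,-4 \right)} = \left(-136 + - \frac{10}{\frac{147}{2} \left(-4\right) + \frac{147}{2} \left(-4\right)} \left(-8\right)\right) \left(-11\right) = \left(-136 + - \frac{10}{-294 - 294} \left(-8\right)\right) \left(-11\right) = \left(-136 + - \frac{10}{-588} \left(-8\right)\right) \left(-11\right) = \left(-136 + \left(-10\right) \left(- \frac{1}{588}\right) \left(-8\right)\right) \left(-11\right) = \left(-136 + \frac{5}{294} \left(-8\right)\right) \left(-11\right) = \left(-136 - \frac{20}{147}\right) \left(-11\right) = \left(- \frac{20012}{147}\right) \left(-11\right) = \frac{220132}{147}$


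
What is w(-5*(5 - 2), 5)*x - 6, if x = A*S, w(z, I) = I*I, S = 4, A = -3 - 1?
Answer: -406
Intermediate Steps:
A = -4
w(z, I) = I²
x = -16 (x = -4*4 = -16)
w(-5*(5 - 2), 5)*x - 6 = 5²*(-16) - 6 = 25*(-16) - 6 = -400 - 6 = -406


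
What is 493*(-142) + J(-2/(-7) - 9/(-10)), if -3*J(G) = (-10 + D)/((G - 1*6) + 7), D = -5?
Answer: -10710568/153 ≈ -70004.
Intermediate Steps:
J(G) = 5/(1 + G) (J(G) = -(-10 - 5)/(3*((G - 1*6) + 7)) = -(-5)/((G - 6) + 7) = -(-5)/((-6 + G) + 7) = -(-5)/(1 + G) = 5/(1 + G))
493*(-142) + J(-2/(-7) - 9/(-10)) = 493*(-142) + 5/(1 + (-2/(-7) - 9/(-10))) = -70006 + 5/(1 + (-2*(-⅐) - 9*(-⅒))) = -70006 + 5/(1 + (2/7 + 9/10)) = -70006 + 5/(1 + 83/70) = -70006 + 5/(153/70) = -70006 + 5*(70/153) = -70006 + 350/153 = -10710568/153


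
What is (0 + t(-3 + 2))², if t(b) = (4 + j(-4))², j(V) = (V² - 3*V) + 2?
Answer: 1336336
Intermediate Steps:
j(V) = 2 + V² - 3*V
t(b) = 1156 (t(b) = (4 + (2 + (-4)² - 3*(-4)))² = (4 + (2 + 16 + 12))² = (4 + 30)² = 34² = 1156)
(0 + t(-3 + 2))² = (0 + 1156)² = 1156² = 1336336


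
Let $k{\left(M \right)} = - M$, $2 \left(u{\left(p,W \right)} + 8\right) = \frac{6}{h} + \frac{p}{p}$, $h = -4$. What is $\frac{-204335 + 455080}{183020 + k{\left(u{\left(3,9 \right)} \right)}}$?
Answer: $\frac{1002980}{732113} \approx 1.37$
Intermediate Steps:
$u{\left(p,W \right)} = - \frac{33}{4}$ ($u{\left(p,W \right)} = -8 + \frac{\frac{6}{-4} + \frac{p}{p}}{2} = -8 + \frac{6 \left(- \frac{1}{4}\right) + 1}{2} = -8 + \frac{- \frac{3}{2} + 1}{2} = -8 + \frac{1}{2} \left(- \frac{1}{2}\right) = -8 - \frac{1}{4} = - \frac{33}{4}$)
$\frac{-204335 + 455080}{183020 + k{\left(u{\left(3,9 \right)} \right)}} = \frac{-204335 + 455080}{183020 - - \frac{33}{4}} = \frac{250745}{183020 + \frac{33}{4}} = \frac{250745}{\frac{732113}{4}} = 250745 \cdot \frac{4}{732113} = \frac{1002980}{732113}$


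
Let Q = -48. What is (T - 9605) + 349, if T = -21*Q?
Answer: -8248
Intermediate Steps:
T = 1008 (T = -21*(-48) = 1008)
(T - 9605) + 349 = (1008 - 9605) + 349 = -8597 + 349 = -8248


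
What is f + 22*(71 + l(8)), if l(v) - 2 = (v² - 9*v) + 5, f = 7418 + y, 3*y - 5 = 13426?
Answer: 13435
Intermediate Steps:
y = 4477 (y = 5/3 + (⅓)*13426 = 5/3 + 13426/3 = 4477)
f = 11895 (f = 7418 + 4477 = 11895)
l(v) = 7 + v² - 9*v (l(v) = 2 + ((v² - 9*v) + 5) = 2 + (5 + v² - 9*v) = 7 + v² - 9*v)
f + 22*(71 + l(8)) = 11895 + 22*(71 + (7 + 8² - 9*8)) = 11895 + 22*(71 + (7 + 64 - 72)) = 11895 + 22*(71 - 1) = 11895 + 22*70 = 11895 + 1540 = 13435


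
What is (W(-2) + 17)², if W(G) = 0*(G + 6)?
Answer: 289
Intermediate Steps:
W(G) = 0 (W(G) = 0*(6 + G) = 0)
(W(-2) + 17)² = (0 + 17)² = 17² = 289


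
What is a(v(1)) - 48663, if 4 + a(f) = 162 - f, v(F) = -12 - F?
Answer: -48492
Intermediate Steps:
a(f) = 158 - f (a(f) = -4 + (162 - f) = 158 - f)
a(v(1)) - 48663 = (158 - (-12 - 1*1)) - 48663 = (158 - (-12 - 1)) - 48663 = (158 - 1*(-13)) - 48663 = (158 + 13) - 48663 = 171 - 48663 = -48492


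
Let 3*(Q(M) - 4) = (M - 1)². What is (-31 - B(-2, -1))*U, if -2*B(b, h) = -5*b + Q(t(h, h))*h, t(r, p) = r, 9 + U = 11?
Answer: -172/3 ≈ -57.333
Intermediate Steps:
U = 2 (U = -9 + 11 = 2)
Q(M) = 4 + (-1 + M)²/3 (Q(M) = 4 + (M - 1)²/3 = 4 + (-1 + M)²/3)
B(b, h) = 5*b/2 - h*(4 + (-1 + h)²/3)/2 (B(b, h) = -(-5*b + (4 + (-1 + h)²/3)*h)/2 = -(-5*b + h*(4 + (-1 + h)²/3))/2 = 5*b/2 - h*(4 + (-1 + h)²/3)/2)
(-31 - B(-2, -1))*U = (-31 - ((5/2)*(-2) - ⅙*(-1)*(12 + (-1 - 1)²)))*2 = (-31 - (-5 - ⅙*(-1)*(12 + (-2)²)))*2 = (-31 - (-5 - ⅙*(-1)*(12 + 4)))*2 = (-31 - (-5 - ⅙*(-1)*16))*2 = (-31 - (-5 + 8/3))*2 = (-31 - 1*(-7/3))*2 = (-31 + 7/3)*2 = -86/3*2 = -172/3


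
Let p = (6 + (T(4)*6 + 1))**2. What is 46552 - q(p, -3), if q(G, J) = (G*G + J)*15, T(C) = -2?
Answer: 37222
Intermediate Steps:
p = 25 (p = (6 + (-2*6 + 1))**2 = (6 + (-12 + 1))**2 = (6 - 11)**2 = (-5)**2 = 25)
q(G, J) = 15*J + 15*G**2 (q(G, J) = (G**2 + J)*15 = (J + G**2)*15 = 15*J + 15*G**2)
46552 - q(p, -3) = 46552 - (15*(-3) + 15*25**2) = 46552 - (-45 + 15*625) = 46552 - (-45 + 9375) = 46552 - 1*9330 = 46552 - 9330 = 37222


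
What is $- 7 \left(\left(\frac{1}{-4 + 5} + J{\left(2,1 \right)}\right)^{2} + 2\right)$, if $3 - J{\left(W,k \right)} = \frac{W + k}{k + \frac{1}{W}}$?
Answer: $-42$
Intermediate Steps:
$J{\left(W,k \right)} = 3 - \frac{W + k}{k + \frac{1}{W}}$
$- 7 \left(\left(\frac{1}{-4 + 5} + J{\left(2,1 \right)}\right)^{2} + 2\right) = - 7 \left(\left(\frac{1}{-4 + 5} + \frac{3 - 2^{2} + 2 \cdot 2 \cdot 1}{1 + 2 \cdot 1}\right)^{2} + 2\right) = - 7 \left(\left(1^{-1} + \frac{3 - 4 + 4}{1 + 2}\right)^{2} + 2\right) = - 7 \left(\left(1 + \frac{3 - 4 + 4}{3}\right)^{2} + 2\right) = - 7 \left(\left(1 + \frac{1}{3} \cdot 3\right)^{2} + 2\right) = - 7 \left(\left(1 + 1\right)^{2} + 2\right) = - 7 \left(2^{2} + 2\right) = - 7 \left(4 + 2\right) = \left(-7\right) 6 = -42$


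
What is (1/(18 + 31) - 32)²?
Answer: 2455489/2401 ≈ 1022.7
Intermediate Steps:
(1/(18 + 31) - 32)² = (1/49 - 32)² = (-1567/49)² = 2455489/2401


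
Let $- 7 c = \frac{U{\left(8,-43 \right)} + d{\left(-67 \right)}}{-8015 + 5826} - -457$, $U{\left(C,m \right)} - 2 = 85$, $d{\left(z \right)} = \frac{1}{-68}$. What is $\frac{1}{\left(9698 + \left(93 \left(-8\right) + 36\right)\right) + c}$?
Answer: $\frac{1041964}{9299236911} \approx 0.00011205$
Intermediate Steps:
$d{\left(z \right)} = - \frac{1}{68}$
$U{\left(C,m \right)} = 87$ ($U{\left(C,m \right)} = 2 + 85 = 87$)
$c = - \frac{68019449}{1041964}$ ($c = - \frac{\frac{87 - \frac{1}{68}}{-8015 + 5826} - -457}{7} = - \frac{\frac{5915}{68 \left(-2189\right)} + 457}{7} = - \frac{\frac{5915}{68} \left(- \frac{1}{2189}\right) + 457}{7} = - \frac{- \frac{5915}{148852} + 457}{7} = \left(- \frac{1}{7}\right) \frac{68019449}{148852} = - \frac{68019449}{1041964} \approx -65.28$)
$\frac{1}{\left(9698 + \left(93 \left(-8\right) + 36\right)\right) + c} = \frac{1}{\left(9698 + \left(93 \left(-8\right) + 36\right)\right) - \frac{68019449}{1041964}} = \frac{1}{\left(9698 + \left(-744 + 36\right)\right) - \frac{68019449}{1041964}} = \frac{1}{\left(9698 - 708\right) - \frac{68019449}{1041964}} = \frac{1}{8990 - \frac{68019449}{1041964}} = \frac{1}{\frac{9299236911}{1041964}} = \frac{1041964}{9299236911}$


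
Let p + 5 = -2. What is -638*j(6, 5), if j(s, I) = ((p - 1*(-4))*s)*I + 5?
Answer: 54230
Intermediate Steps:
p = -7 (p = -5 - 2 = -7)
j(s, I) = 5 - 3*I*s (j(s, I) = ((-7 - 1*(-4))*s)*I + 5 = ((-7 + 4)*s)*I + 5 = (-3*s)*I + 5 = -3*I*s + 5 = 5 - 3*I*s)
-638*j(6, 5) = -638*(5 - 3*5*6) = -638*(5 - 90) = -638*(-85) = 54230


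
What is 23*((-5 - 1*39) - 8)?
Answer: -1196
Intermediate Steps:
23*((-5 - 1*39) - 8) = 23*((-5 - 39) - 8) = 23*(-44 - 8) = 23*(-52) = -1196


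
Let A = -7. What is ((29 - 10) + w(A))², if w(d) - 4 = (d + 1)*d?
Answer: 4225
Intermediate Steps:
w(d) = 4 + d*(1 + d) (w(d) = 4 + (d + 1)*d = 4 + (1 + d)*d = 4 + d*(1 + d))
((29 - 10) + w(A))² = ((29 - 10) + (4 - 7 + (-7)²))² = (19 + (4 - 7 + 49))² = (19 + 46)² = 65² = 4225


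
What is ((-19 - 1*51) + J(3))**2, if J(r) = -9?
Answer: 6241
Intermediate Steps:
((-19 - 1*51) + J(3))**2 = ((-19 - 1*51) - 9)**2 = ((-19 - 51) - 9)**2 = (-70 - 9)**2 = (-79)**2 = 6241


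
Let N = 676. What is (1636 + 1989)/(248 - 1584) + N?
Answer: 899511/1336 ≈ 673.29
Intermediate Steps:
(1636 + 1989)/(248 - 1584) + N = (1636 + 1989)/(248 - 1584) + 676 = 3625/(-1336) + 676 = 3625*(-1/1336) + 676 = -3625/1336 + 676 = 899511/1336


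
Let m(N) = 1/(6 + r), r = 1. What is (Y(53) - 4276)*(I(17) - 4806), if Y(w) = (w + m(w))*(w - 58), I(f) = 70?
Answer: 150566912/7 ≈ 2.1510e+7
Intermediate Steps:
m(N) = ⅐ (m(N) = 1/(6 + 1) = 1/7 = ⅐)
Y(w) = (-58 + w)*(⅐ + w) (Y(w) = (w + ⅐)*(w - 58) = (⅐ + w)*(-58 + w) = (-58 + w)*(⅐ + w))
(Y(53) - 4276)*(I(17) - 4806) = ((-58/7 + 53² - 405/7*53) - 4276)*(70 - 4806) = ((-58/7 + 2809 - 21465/7) - 4276)*(-4736) = (-1860/7 - 4276)*(-4736) = -31792/7*(-4736) = 150566912/7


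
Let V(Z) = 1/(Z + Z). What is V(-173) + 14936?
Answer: 5167855/346 ≈ 14936.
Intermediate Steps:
V(Z) = 1/(2*Z)
V(-173) + 14936 = (1/2)/(-173) + 14936 = (1/2)*(-1/173) + 14936 = -1/346 + 14936 = 5167855/346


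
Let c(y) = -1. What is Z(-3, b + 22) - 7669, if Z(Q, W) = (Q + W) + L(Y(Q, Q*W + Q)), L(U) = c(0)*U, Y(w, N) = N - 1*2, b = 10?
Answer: -7539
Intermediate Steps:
Y(w, N) = -2 + N (Y(w, N) = N - 2 = -2 + N)
L(U) = -U
Z(Q, W) = 2 + W - Q*W (Z(Q, W) = (Q + W) - (-2 + (Q*W + Q)) = (Q + W) - (-2 + (Q + Q*W)) = (Q + W) - (-2 + Q + Q*W) = (Q + W) + (2 - Q - Q*W) = 2 + W - Q*W)
Z(-3, b + 22) - 7669 = (2 + (10 + 22) - 1*(-3)*(10 + 22)) - 7669 = (2 + 32 - 1*(-3)*32) - 7669 = (2 + 32 + 96) - 7669 = 130 - 7669 = -7539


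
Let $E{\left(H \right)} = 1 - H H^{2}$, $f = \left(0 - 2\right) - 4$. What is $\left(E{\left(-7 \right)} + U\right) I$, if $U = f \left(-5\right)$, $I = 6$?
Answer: $2244$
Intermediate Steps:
$f = -6$ ($f = -2 - 4 = -6$)
$U = 30$ ($U = \left(-6\right) \left(-5\right) = 30$)
$E{\left(H \right)} = 1 - H^{3}$
$\left(E{\left(-7 \right)} + U\right) I = \left(\left(1 - \left(-7\right)^{3}\right) + 30\right) 6 = \left(\left(1 - -343\right) + 30\right) 6 = \left(\left(1 + 343\right) + 30\right) 6 = \left(344 + 30\right) 6 = 374 \cdot 6 = 2244$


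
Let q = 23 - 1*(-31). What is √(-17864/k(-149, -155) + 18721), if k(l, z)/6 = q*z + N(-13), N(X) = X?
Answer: √11840736705789/25149 ≈ 136.83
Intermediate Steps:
q = 54 (q = 23 + 31 = 54)
k(l, z) = -78 + 324*z (k(l, z) = 6*(54*z - 13) = 6*(-13 + 54*z) = -78 + 324*z)
√(-17864/k(-149, -155) + 18721) = √(-17864/(-78 + 324*(-155)) + 18721) = √(-17864/(-78 - 50220) + 18721) = √(-17864/(-50298) + 18721) = √(-17864*(-1/50298) + 18721) = √(8932/25149 + 18721) = √(470823361/25149) = √11840736705789/25149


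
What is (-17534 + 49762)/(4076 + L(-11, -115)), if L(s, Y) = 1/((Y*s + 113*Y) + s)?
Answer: 378388948/47856315 ≈ 7.9068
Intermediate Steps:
L(s, Y) = 1/(s + 113*Y + Y*s) (L(s, Y) = 1/((113*Y + Y*s) + s) = 1/(s + 113*Y + Y*s))
(-17534 + 49762)/(4076 + L(-11, -115)) = (-17534 + 49762)/(4076 + 1/(-11 + 113*(-115) - 115*(-11))) = 32228/(4076 + 1/(-11 - 12995 + 1265)) = 32228/(4076 + 1/(-11741)) = 32228/(4076 - 1/11741) = 32228/(47856315/11741) = 32228*(11741/47856315) = 378388948/47856315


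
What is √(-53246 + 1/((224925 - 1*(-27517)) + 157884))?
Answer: I*√182956979164930/58618 ≈ 230.75*I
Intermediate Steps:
√(-53246 + 1/((224925 - 1*(-27517)) + 157884)) = √(-53246 + 1/((224925 + 27517) + 157884)) = √(-53246 + 1/(252442 + 157884)) = √(-53246 + 1/410326) = √(-21848218195/410326) = I*√182956979164930/58618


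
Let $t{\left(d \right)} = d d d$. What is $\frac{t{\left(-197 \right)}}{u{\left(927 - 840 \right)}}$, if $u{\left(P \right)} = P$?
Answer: $- \frac{7645373}{87} \approx -87878.0$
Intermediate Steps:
$t{\left(d \right)} = d^{3}$ ($t{\left(d \right)} = d^{2} d = d^{3}$)
$\frac{t{\left(-197 \right)}}{u{\left(927 - 840 \right)}} = \frac{\left(-197\right)^{3}}{927 - 840} = - \frac{7645373}{927 - 840} = - \frac{7645373}{87}$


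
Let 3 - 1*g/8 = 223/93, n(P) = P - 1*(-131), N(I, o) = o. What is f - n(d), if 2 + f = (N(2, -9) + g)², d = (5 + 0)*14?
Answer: -1604426/8649 ≈ -185.50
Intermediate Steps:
d = 70 (d = 5*14 = 70)
n(P) = 131 + P (n(P) = P + 131 = 131 + P)
g = 448/93 (g = 24 - 1784/93 = 448/93 ≈ 4.8172)
f = 134023/8649 (f = -2 + (-9 + 448/93)² = -2 + (-389/93)² = -2 + 151321/8649 = 134023/8649 ≈ 15.496)
f - n(d) = 134023/8649 - (131 + 70) = 134023/8649 - 1*201 = 134023/8649 - 201 = -1604426/8649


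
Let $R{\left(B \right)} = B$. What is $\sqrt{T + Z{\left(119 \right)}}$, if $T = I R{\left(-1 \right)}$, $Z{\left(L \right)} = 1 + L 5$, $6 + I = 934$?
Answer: $2 i \sqrt{83} \approx 18.221 i$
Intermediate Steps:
$I = 928$ ($I = -6 + 934 = 928$)
$Z{\left(L \right)} = 1 + 5 L$
$T = -928$ ($T = 928 \left(-1\right) = -928$)
$\sqrt{T + Z{\left(119 \right)}} = \sqrt{-928 + \left(1 + 5 \cdot 119\right)} = \sqrt{-928 + \left(1 + 595\right)} = \sqrt{-928 + 596} = \sqrt{-332} = 2 i \sqrt{83}$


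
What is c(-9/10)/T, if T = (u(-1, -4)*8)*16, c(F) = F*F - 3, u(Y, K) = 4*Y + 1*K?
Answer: 219/102400 ≈ 0.0021387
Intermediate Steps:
u(Y, K) = K + 4*Y (u(Y, K) = 4*Y + K = K + 4*Y)
c(F) = -3 + F**2 (c(F) = F**2 - 3 = -3 + F**2)
T = -1024 (T = ((-4 + 4*(-1))*8)*16 = ((-4 - 4)*8)*16 = -8*8*16 = -64*16 = -1024)
c(-9/10)/T = (-3 + (-9/10)**2)/(-1024) = (-3 + (-9*1/10)**2)*(-1/1024) = (-3 + (-9/10)**2)*(-1/1024) = (-3 + 81/100)*(-1/1024) = -219/100*(-1/1024) = 219/102400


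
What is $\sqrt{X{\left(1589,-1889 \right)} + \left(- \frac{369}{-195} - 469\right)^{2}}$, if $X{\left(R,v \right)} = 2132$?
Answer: $\frac{2 \sqrt{232714686}}{65} \approx 469.38$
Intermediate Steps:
$\sqrt{X{\left(1589,-1889 \right)} + \left(- \frac{369}{-195} - 469\right)^{2}} = \sqrt{2132 + \left(- \frac{369}{-195} - 469\right)^{2}} = \sqrt{2132 + \left(\left(-369\right) \left(- \frac{1}{195}\right) - 469\right)^{2}} = \sqrt{2132 + \left(\frac{123}{65} - 469\right)^{2}} = \sqrt{2132 + \left(- \frac{30362}{65}\right)^{2}} = \sqrt{2132 + \frac{921851044}{4225}} = \sqrt{\frac{930858744}{4225}} = \frac{2 \sqrt{232714686}}{65}$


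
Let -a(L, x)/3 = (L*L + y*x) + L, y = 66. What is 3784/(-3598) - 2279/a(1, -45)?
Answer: -56459/43176 ≈ -1.3076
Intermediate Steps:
a(L, x) = -198*x - 3*L - 3*L² (a(L, x) = -3*((L*L + 66*x) + L) = -3*((L² + 66*x) + L) = -3*(L + L² + 66*x) = -198*x - 3*L - 3*L²)
3784/(-3598) - 2279/a(1, -45) = 3784/(-3598) - 2279/(-198*(-45) - 3*1 - 3*1²) = 3784*(-1/3598) - 2279/(8910 - 3 - 3*1) = -1892/1799 - 2279/(8910 - 3 - 3) = -1892/1799 - 2279/8904 = -1892/1799 - 2279*1/8904 = -1892/1799 - 43/168 = -56459/43176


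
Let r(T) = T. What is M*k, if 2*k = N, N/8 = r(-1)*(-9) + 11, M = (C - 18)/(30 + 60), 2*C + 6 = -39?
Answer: -36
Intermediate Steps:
C = -45/2 (C = -3 + (1/2)*(-39) = -3 - 39/2 = -45/2 ≈ -22.500)
M = -9/20 (M = (-45/2 - 18)/(30 + 60) = -81/2/90 = -81/2*1/90 = -9/20 ≈ -0.45000)
N = 160 (N = 8*(-1*(-9) + 11) = 8*(9 + 11) = 8*20 = 160)
k = 80 (k = (1/2)*160 = 80)
M*k = -9/20*80 = -36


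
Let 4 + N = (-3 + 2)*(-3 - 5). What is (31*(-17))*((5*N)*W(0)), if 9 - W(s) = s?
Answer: -94860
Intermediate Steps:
N = 4 (N = -4 + (-3 + 2)*(-3 - 5) = -4 - 1*(-8) = -4 + 8 = 4)
W(s) = 9 - s
(31*(-17))*((5*N)*W(0)) = (31*(-17))*((5*4)*(9 - 1*0)) = -10540*(9 + 0) = -10540*9 = -527*180 = -94860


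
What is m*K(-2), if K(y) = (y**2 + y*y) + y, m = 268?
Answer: 1608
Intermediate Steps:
K(y) = y + 2*y**2 (K(y) = (y**2 + y**2) + y = 2*y**2 + y = y + 2*y**2)
m*K(-2) = 268*(-2*(1 + 2*(-2))) = 268*(-2*(1 - 4)) = 268*(-2*(-3)) = 268*6 = 1608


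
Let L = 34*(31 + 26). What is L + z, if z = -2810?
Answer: -872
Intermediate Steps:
L = 1938 (L = 34*57 = 1938)
L + z = 1938 - 2810 = -872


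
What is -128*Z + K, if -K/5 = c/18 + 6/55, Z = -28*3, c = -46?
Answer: 1065659/99 ≈ 10764.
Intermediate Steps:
Z = -84
K = 1211/99 (K = -5*(-46/18 + 6/55) = -5*(-46*1/18 + 6*(1/55)) = -5*(-23/9 + 6/55) = -5*(-1211/495) = 1211/99 ≈ 12.232)
-128*Z + K = -128*(-84) + 1211/99 = 10752 + 1211/99 = 1065659/99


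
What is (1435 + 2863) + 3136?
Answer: 7434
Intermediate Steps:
(1435 + 2863) + 3136 = 4298 + 3136 = 7434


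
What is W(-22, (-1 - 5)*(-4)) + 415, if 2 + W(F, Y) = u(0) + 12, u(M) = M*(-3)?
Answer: 425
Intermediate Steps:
u(M) = -3*M
W(F, Y) = 10 (W(F, Y) = -2 + (-3*0 + 12) = -2 + (0 + 12) = -2 + 12 = 10)
W(-22, (-1 - 5)*(-4)) + 415 = 10 + 415 = 425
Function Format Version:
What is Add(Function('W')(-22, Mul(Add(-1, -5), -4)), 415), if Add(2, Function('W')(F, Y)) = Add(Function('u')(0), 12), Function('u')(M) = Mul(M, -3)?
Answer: 425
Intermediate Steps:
Function('u')(M) = Mul(-3, M)
Function('W')(F, Y) = 10 (Function('W')(F, Y) = Add(-2, Add(Mul(-3, 0), 12)) = Add(-2, Add(0, 12)) = Add(-2, 12) = 10)
Add(Function('W')(-22, Mul(Add(-1, -5), -4)), 415) = Add(10, 415) = 425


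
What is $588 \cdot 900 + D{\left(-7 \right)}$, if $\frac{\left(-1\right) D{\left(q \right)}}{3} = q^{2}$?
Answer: $529053$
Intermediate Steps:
$D{\left(q \right)} = - 3 q^{2}$
$588 \cdot 900 + D{\left(-7 \right)} = 588 \cdot 900 - 3 \left(-7\right)^{2} = 529200 - 147 = 529053$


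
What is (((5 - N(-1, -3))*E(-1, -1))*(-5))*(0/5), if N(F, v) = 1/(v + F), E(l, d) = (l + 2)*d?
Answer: 0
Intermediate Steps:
E(l, d) = d*(2 + l) (E(l, d) = (2 + l)*d = d*(2 + l))
N(F, v) = 1/(F + v)
(((5 - N(-1, -3))*E(-1, -1))*(-5))*(0/5) = (((5 - 1/(-1 - 3))*(-(2 - 1)))*(-5))*(0/5) = (((5 - 1/(-4))*(-1*1))*(-5))*(0*(⅕)) = (((5 - 1*(-¼))*(-1))*(-5))*0 = (((5 + ¼)*(-1))*(-5))*0 = (((21/4)*(-1))*(-5))*0 = -21/4*(-5)*0 = (105/4)*0 = 0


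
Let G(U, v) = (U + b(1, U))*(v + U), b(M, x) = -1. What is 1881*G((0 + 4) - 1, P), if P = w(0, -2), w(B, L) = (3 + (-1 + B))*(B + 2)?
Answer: 26334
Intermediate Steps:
w(B, L) = (2 + B)**2 (w(B, L) = (2 + B)*(2 + B) = (2 + B)**2)
P = 4 (P = (2 + 0)**2 = 2**2 = 4)
G(U, v) = (-1 + U)*(U + v) (G(U, v) = (U - 1)*(v + U) = (-1 + U)*(U + v))
1881*G((0 + 4) - 1, P) = 1881*(((0 + 4) - 1)**2 - ((0 + 4) - 1) - 1*4 + ((0 + 4) - 1)*4) = 1881*((4 - 1)**2 - (4 - 1) - 4 + (4 - 1)*4) = 1881*(3**2 - 1*3 - 4 + 3*4) = 1881*(9 - 3 - 4 + 12) = 1881*14 = 26334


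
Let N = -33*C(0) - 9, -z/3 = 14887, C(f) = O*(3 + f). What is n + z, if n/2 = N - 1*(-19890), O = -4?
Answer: -4107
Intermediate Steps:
C(f) = -12 - 4*f (C(f) = -4*(3 + f) = -12 - 4*f)
z = -44661 (z = -3*14887 = -44661)
N = 387 (N = -33*(-12 - 4*0) - 9 = -33*(-12 + 0) - 9 = -33*(-12) - 9 = 396 - 9 = 387)
n = 40554 (n = 2*(387 - 1*(-19890)) = 2*(387 + 19890) = 2*20277 = 40554)
n + z = 40554 - 44661 = -4107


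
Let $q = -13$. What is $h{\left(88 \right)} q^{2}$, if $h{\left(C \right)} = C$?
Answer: $14872$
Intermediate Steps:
$h{\left(88 \right)} q^{2} = 88 \left(-13\right)^{2} = 88 \cdot 169 = 14872$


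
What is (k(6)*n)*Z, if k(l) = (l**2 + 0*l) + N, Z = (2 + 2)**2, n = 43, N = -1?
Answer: 24080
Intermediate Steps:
Z = 16 (Z = 4**2 = 16)
k(l) = -1 + l**2 (k(l) = (l**2 + 0*l) - 1 = (l**2 + 0) - 1 = l**2 - 1 = -1 + l**2)
(k(6)*n)*Z = ((-1 + 6**2)*43)*16 = ((-1 + 36)*43)*16 = (35*43)*16 = 1505*16 = 24080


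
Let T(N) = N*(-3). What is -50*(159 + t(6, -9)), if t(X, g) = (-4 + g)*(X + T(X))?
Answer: -15750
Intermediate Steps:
T(N) = -3*N
t(X, g) = -2*X*(-4 + g) (t(X, g) = (-4 + g)*(X - 3*X) = (-4 + g)*(-2*X) = -2*X*(-4 + g))
-50*(159 + t(6, -9)) = -50*(159 + 2*6*(4 - 1*(-9))) = -50*(159 + 2*6*(4 + 9)) = -50*(159 + 2*6*13) = -50*(159 + 156) = -50*315 = -15750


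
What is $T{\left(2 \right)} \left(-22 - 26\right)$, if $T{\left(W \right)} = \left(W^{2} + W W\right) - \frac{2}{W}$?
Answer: $-336$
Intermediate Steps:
$T{\left(W \right)} = - \frac{2}{W} + 2 W^{2}$ ($T{\left(W \right)} = \left(W^{2} + W^{2}\right) - \frac{2}{W} = 2 W^{2} - \frac{2}{W} = - \frac{2}{W} + 2 W^{2}$)
$T{\left(2 \right)} \left(-22 - 26\right) = \frac{2 \left(-1 + 2^{3}\right)}{2} \left(-22 - 26\right) = 2 \cdot \frac{1}{2} \left(-1 + 8\right) \left(-48\right) = 2 \cdot \frac{1}{2} \cdot 7 \left(-48\right) = 7 \left(-48\right) = -336$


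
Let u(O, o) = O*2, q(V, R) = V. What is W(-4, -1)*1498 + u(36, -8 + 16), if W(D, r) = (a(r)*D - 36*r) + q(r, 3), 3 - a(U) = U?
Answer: 28534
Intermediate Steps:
a(U) = 3 - U
u(O, o) = 2*O
W(D, r) = -35*r + D*(3 - r) (W(D, r) = ((3 - r)*D - 36*r) + r = (D*(3 - r) - 36*r) + r = (-36*r + D*(3 - r)) + r = -35*r + D*(3 - r))
W(-4, -1)*1498 + u(36, -8 + 16) = (-35*(-1) - 1*(-4)*(-3 - 1))*1498 + 2*36 = (35 - 1*(-4)*(-4))*1498 + 72 = (35 - 16)*1498 + 72 = 19*1498 + 72 = 28462 + 72 = 28534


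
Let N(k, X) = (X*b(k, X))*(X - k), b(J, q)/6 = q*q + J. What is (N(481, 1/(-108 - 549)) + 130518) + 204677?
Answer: 20949165451167185/62106953067 ≈ 3.3731e+5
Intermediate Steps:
b(J, q) = 6*J + 6*q² (b(J, q) = 6*(q*q + J) = 6*(q² + J) = 6*(J + q²) = 6*J + 6*q²)
N(k, X) = X*(X - k)*(6*k + 6*X²) (N(k, X) = (X*(6*k + 6*X²))*(X - k) = X*(X - k)*(6*k + 6*X²))
(N(481, 1/(-108 - 549)) + 130518) + 204677 = (6*(1/(-108 - 549) - 1*481)*(481 + (1/(-108 - 549))²)/(-108 - 549) + 130518) + 204677 = (6*(1/(-657) - 481)*(481 + (1/(-657))²)/(-657) + 130518) + 204677 = (6*(-1/657)*(-1/657 - 481)*(481 + (-1/657)²) + 130518) + 204677 = (6*(-1/657)*(-316018/657)*(481 + 1/431649) + 130518) + 204677 = (6*(-1/657)*(-316018/657)*(207623170/431649) + 130518) + 204677 = (131225317874120/62106953067 + 130518) + 204677 = 8237300618272826/62106953067 + 204677 = 20949165451167185/62106953067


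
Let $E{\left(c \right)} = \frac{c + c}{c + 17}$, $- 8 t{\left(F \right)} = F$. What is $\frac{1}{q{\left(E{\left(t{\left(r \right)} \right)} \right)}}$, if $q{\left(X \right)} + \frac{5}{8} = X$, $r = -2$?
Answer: $- \frac{552}{329} \approx -1.6778$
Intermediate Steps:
$t{\left(F \right)} = - \frac{F}{8}$
$E{\left(c \right)} = \frac{2 c}{17 + c}$
$q{\left(X \right)} = - \frac{5}{8} + X$
$\frac{1}{q{\left(E{\left(t{\left(r \right)} \right)} \right)}} = \frac{1}{- \frac{5}{8} + \frac{2 \left(\left(- \frac{1}{8}\right) \left(-2\right)\right)}{17 - - \frac{1}{4}}} = \frac{1}{- \frac{5}{8} + 2 \cdot \frac{1}{4} \frac{1}{17 + \frac{1}{4}}} = \frac{1}{- \frac{5}{8} + 2 \cdot \frac{1}{4} \frac{1}{\frac{69}{4}}} = \frac{1}{- \frac{5}{8} + 2 \cdot \frac{1}{4} \cdot \frac{4}{69}} = \frac{1}{- \frac{5}{8} + \frac{2}{69}} = \frac{1}{- \frac{329}{552}} = - \frac{552}{329}$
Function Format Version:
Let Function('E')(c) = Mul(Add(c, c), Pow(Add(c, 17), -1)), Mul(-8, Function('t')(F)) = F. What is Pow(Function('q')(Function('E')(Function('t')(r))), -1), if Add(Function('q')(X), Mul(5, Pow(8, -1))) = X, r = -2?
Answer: Rational(-552, 329) ≈ -1.6778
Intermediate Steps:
Function('t')(F) = Mul(Rational(-1, 8), F)
Function('E')(c) = Mul(2, c, Pow(Add(17, c), -1)) (Function('E')(c) = Mul(Mul(2, c), Pow(Add(17, c), -1)) = Mul(2, c, Pow(Add(17, c), -1)))
Function('q')(X) = Add(Rational(-5, 8), X)
Pow(Function('q')(Function('E')(Function('t')(r))), -1) = Pow(Add(Rational(-5, 8), Mul(2, Mul(Rational(-1, 8), -2), Pow(Add(17, Mul(Rational(-1, 8), -2)), -1))), -1) = Pow(Add(Rational(-5, 8), Mul(2, Rational(1, 4), Pow(Add(17, Rational(1, 4)), -1))), -1) = Pow(Add(Rational(-5, 8), Mul(2, Rational(1, 4), Pow(Rational(69, 4), -1))), -1) = Pow(Add(Rational(-5, 8), Mul(2, Rational(1, 4), Rational(4, 69))), -1) = Pow(Add(Rational(-5, 8), Rational(2, 69)), -1) = Pow(Rational(-329, 552), -1) = Rational(-552, 329)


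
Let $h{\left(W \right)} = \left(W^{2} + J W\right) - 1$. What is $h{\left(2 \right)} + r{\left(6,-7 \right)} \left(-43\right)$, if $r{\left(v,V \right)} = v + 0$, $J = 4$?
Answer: $-247$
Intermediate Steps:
$r{\left(v,V \right)} = v$
$h{\left(W \right)} = -1 + W^{2} + 4 W$ ($h{\left(W \right)} = \left(W^{2} + 4 W\right) - 1 = -1 + W^{2} + 4 W$)
$h{\left(2 \right)} + r{\left(6,-7 \right)} \left(-43\right) = \left(-1 + 2^{2} + 4 \cdot 2\right) + 6 \left(-43\right) = \left(-1 + 4 + 8\right) - 258 = 11 - 258 = -247$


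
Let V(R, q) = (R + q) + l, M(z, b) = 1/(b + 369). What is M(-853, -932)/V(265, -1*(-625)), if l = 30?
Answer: -1/517960 ≈ -1.9306e-6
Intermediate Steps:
M(z, b) = 1/(369 + b)
V(R, q) = 30 + R + q (V(R, q) = (R + q) + 30 = 30 + R + q)
M(-853, -932)/V(265, -1*(-625)) = 1/((369 - 932)*(30 + 265 - 1*(-625))) = 1/((-563)*(30 + 265 + 625)) = -1/563/920 = -1/563*1/920 = -1/517960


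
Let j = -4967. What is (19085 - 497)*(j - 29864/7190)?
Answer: -332191668636/3595 ≈ -9.2404e+7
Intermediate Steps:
(19085 - 497)*(j - 29864/7190) = (19085 - 497)*(-4967 - 29864/7190) = 18588*(-4967 - 29864*1/7190) = 18588*(-4967 - 14932/3595) = 18588*(-17871297/3595) = -332191668636/3595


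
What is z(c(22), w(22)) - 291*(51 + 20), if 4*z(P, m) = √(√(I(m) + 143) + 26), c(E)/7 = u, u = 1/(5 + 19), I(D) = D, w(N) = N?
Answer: -20661 + √(26 + √165)/4 ≈ -20659.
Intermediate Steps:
u = 1/24 ≈ 0.041667
c(E) = 7/24 (c(E) = 7*(1/24) = 7/24)
z(P, m) = √(26 + √(143 + m))/4 (z(P, m) = √(√(m + 143) + 26)/4 = √(√(143 + m) + 26)/4 = √(26 + √(143 + m))/4)
z(c(22), w(22)) - 291*(51 + 20) = √(26 + √(143 + 22))/4 - 291*(51 + 20) = √(26 + √165)/4 - 291*71 = √(26 + √165)/4 - 1*20661 = √(26 + √165)/4 - 20661 = -20661 + √(26 + √165)/4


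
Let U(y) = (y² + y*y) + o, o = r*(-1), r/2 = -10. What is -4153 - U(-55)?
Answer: -10223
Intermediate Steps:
r = -20 (r = 2*(-10) = -20)
o = 20 (o = -20*(-1) = 20)
U(y) = 20 + 2*y² (U(y) = (y² + y*y) + 20 = (y² + y²) + 20 = 2*y² + 20 = 20 + 2*y²)
-4153 - U(-55) = -4153 - (20 + 2*(-55)²) = -4153 - (20 + 2*3025) = -4153 - (20 + 6050) = -4153 - 1*6070 = -4153 - 6070 = -10223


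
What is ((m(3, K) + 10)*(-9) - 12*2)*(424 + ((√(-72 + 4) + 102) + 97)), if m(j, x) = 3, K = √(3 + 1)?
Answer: -87843 - 282*I*√17 ≈ -87843.0 - 1162.7*I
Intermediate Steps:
K = 2 (K = √4 = 2)
((m(3, K) + 10)*(-9) - 12*2)*(424 + ((√(-72 + 4) + 102) + 97)) = ((3 + 10)*(-9) - 12*2)*(424 + ((√(-72 + 4) + 102) + 97)) = (13*(-9) - 24)*(424 + ((√(-68) + 102) + 97)) = (-117 - 24)*(424 + ((2*I*√17 + 102) + 97)) = -141*(424 + ((102 + 2*I*√17) + 97)) = -141*(424 + (199 + 2*I*√17)) = -141*(623 + 2*I*√17) = -87843 - 282*I*√17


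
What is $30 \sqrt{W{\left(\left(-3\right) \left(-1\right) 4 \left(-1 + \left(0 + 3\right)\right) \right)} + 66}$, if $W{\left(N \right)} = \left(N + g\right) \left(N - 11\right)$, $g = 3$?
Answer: $30 \sqrt{417} \approx 612.62$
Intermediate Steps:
$W{\left(N \right)} = \left(-11 + N\right) \left(3 + N\right)$ ($W{\left(N \right)} = \left(N + 3\right) \left(N - 11\right) = \left(3 + N\right) \left(-11 + N\right) = \left(-11 + N\right) \left(3 + N\right)$)
$30 \sqrt{W{\left(\left(-3\right) \left(-1\right) 4 \left(-1 + \left(0 + 3\right)\right) \right)} + 66} = 30 \sqrt{\left(-33 + \left(\left(-3\right) \left(-1\right) 4 \left(-1 + \left(0 + 3\right)\right)\right)^{2} - 8 \left(-3\right) \left(-1\right) 4 \left(-1 + \left(0 + 3\right)\right)\right) + 66} = 30 \sqrt{\left(-33 + \left(3 \cdot 4 \left(-1 + 3\right)\right)^{2} - 8 \cdot 3 \cdot 4 \left(-1 + 3\right)\right) + 66} = 30 \sqrt{\left(-33 + \left(3 \cdot 4 \cdot 2\right)^{2} - 8 \cdot 3 \cdot 4 \cdot 2\right) + 66} = 30 \sqrt{\left(-33 + \left(3 \cdot 8\right)^{2} - 8 \cdot 3 \cdot 8\right) + 66} = 30 \sqrt{\left(-33 + 24^{2} - 192\right) + 66} = 30 \sqrt{\left(-33 + 576 - 192\right) + 66} = 30 \sqrt{351 + 66} = 30 \sqrt{417}$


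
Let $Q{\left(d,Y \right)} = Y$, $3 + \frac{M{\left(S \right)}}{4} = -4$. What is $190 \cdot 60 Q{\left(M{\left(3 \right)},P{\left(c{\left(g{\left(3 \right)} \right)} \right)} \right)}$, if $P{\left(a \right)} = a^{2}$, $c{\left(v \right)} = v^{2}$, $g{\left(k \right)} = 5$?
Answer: $7125000$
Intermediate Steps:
$M{\left(S \right)} = -28$ ($M{\left(S \right)} = -12 + 4 \left(-4\right) = -12 - 16 = -28$)
$190 \cdot 60 Q{\left(M{\left(3 \right)},P{\left(c{\left(g{\left(3 \right)} \right)} \right)} \right)} = 190 \cdot 60 \left(5^{2}\right)^{2} = 11400 \cdot 25^{2} = 11400 \cdot 625 = 7125000$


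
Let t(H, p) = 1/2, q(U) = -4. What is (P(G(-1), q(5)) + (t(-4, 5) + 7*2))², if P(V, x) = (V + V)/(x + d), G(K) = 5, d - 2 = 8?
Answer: 9409/36 ≈ 261.36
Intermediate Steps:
d = 10 (d = 2 + 8 = 10)
t(H, p) = ½
P(V, x) = 2*V/(10 + x) (P(V, x) = (V + V)/(x + 10) = (2*V)/(10 + x) = 2*V/(10 + x))
(P(G(-1), q(5)) + (t(-4, 5) + 7*2))² = (2*5/(10 - 4) + (½ + 7*2))² = (2*5/6 + (½ + 14))² = (2*5*(⅙) + 29/2)² = (5/3 + 29/2)² = (97/6)² = 9409/36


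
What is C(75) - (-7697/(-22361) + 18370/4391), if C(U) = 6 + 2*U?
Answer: 14872626459/98187151 ≈ 151.47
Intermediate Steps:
C(75) - (-7697/(-22361) + 18370/4391) = (6 + 2*75) - (-7697/(-22361) + 18370/4391) = (6 + 150) - (-7697*(-1/22361) + 18370*(1/4391)) = 156 - (7697/22361 + 18370/4391) = 156 - 1*444569097/98187151 = 156 - 444569097/98187151 = 14872626459/98187151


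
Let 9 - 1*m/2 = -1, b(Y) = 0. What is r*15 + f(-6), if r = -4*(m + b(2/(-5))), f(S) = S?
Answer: -1206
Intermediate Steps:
m = 20 (m = 18 - 2*(-1) = 18 + 2 = 20)
r = -80 (r = -4*(20 + 0) = -4*20 = -80)
r*15 + f(-6) = -80*15 - 6 = -1200 - 6 = -1206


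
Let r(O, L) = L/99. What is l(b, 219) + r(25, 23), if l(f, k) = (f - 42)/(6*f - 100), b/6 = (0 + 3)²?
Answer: 1585/5544 ≈ 0.28589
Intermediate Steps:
b = 54 (b = 6*(0 + 3)² = 6*3² = 6*9 = 54)
l(f, k) = (-42 + f)/(-100 + 6*f)
r(O, L) = L/99 (r(O, L) = L*(1/99) = L/99)
l(b, 219) + r(25, 23) = (-42 + 54)/(2*(-50 + 3*54)) + (1/99)*23 = (½)*12/(-50 + 162) + 23/99 = (½)*12/112 + 23/99 = (½)*(1/112)*12 + 23/99 = 3/56 + 23/99 = 1585/5544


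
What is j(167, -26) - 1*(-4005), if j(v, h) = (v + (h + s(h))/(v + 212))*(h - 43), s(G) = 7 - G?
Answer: -2849805/379 ≈ -7519.3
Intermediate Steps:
j(v, h) = (-43 + h)*(v + 7/(212 + v)) (j(v, h) = (v + (h + (7 - h))/(v + 212))*(h - 43) = (v + 7/(212 + v))*(-43 + h) = (-43 + h)*(v + 7/(212 + v)))
j(167, -26) - 1*(-4005) = (-301 - 9116*167 - 43*167² + 7*(-26) - 26*167² + 212*(-26)*167)/(212 + 167) - 1*(-4005) = (-301 - 1522372 - 43*27889 - 182 - 26*27889 - 920504)/379 + 4005 = (-301 - 1522372 - 1199227 - 182 - 725114 - 920504)/379 + 4005 = (1/379)*(-4367700) + 4005 = -4367700/379 + 4005 = -2849805/379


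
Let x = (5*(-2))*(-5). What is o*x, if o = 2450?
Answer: 122500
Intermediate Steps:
x = 50 (x = -10*(-5) = 50)
o*x = 2450*50 = 122500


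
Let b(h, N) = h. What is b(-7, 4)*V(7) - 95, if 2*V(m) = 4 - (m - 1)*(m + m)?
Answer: 185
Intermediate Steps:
V(m) = 2 - m*(-1 + m) (V(m) = (4 - (m - 1)*(m + m))/2 = (4 - (-1 + m)*2*m)/2 = (4 - 2*m*(-1 + m))/2 = 2 - m*(-1 + m))
b(-7, 4)*V(7) - 95 = -7*(2 + 7 - 1*7²) - 95 = -7*(2 + 7 - 1*49) - 95 = -7*(2 + 7 - 49) - 95 = -7*(-40) - 95 = 280 - 95 = 185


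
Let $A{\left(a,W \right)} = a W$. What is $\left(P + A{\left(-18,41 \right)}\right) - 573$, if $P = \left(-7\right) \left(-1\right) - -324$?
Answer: $-980$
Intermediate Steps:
$A{\left(a,W \right)} = W a$
$P = 331$ ($P = 7 + 324 = 331$)
$\left(P + A{\left(-18,41 \right)}\right) - 573 = \left(331 + 41 \left(-18\right)\right) - 573 = \left(331 - 738\right) - 573 = -407 - 573 = -980$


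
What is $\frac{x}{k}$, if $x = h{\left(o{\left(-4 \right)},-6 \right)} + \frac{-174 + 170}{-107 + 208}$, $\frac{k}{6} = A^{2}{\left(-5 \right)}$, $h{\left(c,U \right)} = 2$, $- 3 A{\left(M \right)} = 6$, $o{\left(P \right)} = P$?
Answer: $\frac{33}{404} \approx 0.081683$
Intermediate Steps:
$A{\left(M \right)} = -2$ ($A{\left(M \right)} = \left(- \frac{1}{3}\right) 6 = -2$)
$k = 24$ ($k = 6 \left(-2\right)^{2} = 6 \cdot 4 = 24$)
$x = \frac{198}{101}$ ($x = 2 + \frac{-174 + 170}{-107 + 208} = 2 - \frac{4}{101} = \frac{198}{101} \approx 1.9604$)
$\frac{x}{k} = \frac{198}{101 \cdot 24} = \frac{198}{101} \cdot \frac{1}{24} = \frac{33}{404}$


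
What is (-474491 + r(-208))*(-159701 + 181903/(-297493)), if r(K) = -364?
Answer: 22560413994433080/297493 ≈ 7.5835e+10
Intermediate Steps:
(-474491 + r(-208))*(-159701 + 181903/(-297493)) = (-474491 - 364)*(-159701 + 181903/(-297493)) = -474855*(-159701 + 181903*(-1/297493)) = -474855*(-159701 - 181903/297493) = -474855*(-47510111496/297493) = 22560413994433080/297493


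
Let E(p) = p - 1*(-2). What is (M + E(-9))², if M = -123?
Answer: 16900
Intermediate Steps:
E(p) = 2 + p (E(p) = p + 2 = 2 + p)
(M + E(-9))² = (-123 + (2 - 9))² = (-123 - 7)² = (-130)² = 16900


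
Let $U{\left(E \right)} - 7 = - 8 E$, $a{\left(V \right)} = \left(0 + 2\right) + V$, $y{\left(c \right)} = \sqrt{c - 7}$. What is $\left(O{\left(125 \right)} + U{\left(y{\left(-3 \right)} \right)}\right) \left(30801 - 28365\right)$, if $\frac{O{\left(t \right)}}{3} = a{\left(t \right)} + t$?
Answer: $1858668 - 19488 i \sqrt{10} \approx 1.8587 \cdot 10^{6} - 61626.0 i$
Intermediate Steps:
$y{\left(c \right)} = \sqrt{-7 + c}$
$a{\left(V \right)} = 2 + V$
$U{\left(E \right)} = 7 - 8 E$
$O{\left(t \right)} = 6 + 6 t$ ($O{\left(t \right)} = 3 \left(\left(2 + t\right) + t\right) = 3 \left(2 + 2 t\right) = 6 + 6 t$)
$\left(O{\left(125 \right)} + U{\left(y{\left(-3 \right)} \right)}\right) \left(30801 - 28365\right) = \left(\left(6 + 6 \cdot 125\right) + \left(7 - 8 \sqrt{-7 - 3}\right)\right) \left(30801 - 28365\right) = \left(\left(6 + 750\right) + \left(7 - 8 \sqrt{-10}\right)\right) 2436 = \left(756 + \left(7 - 8 i \sqrt{10}\right)\right) 2436 = \left(763 - 8 i \sqrt{10}\right) 2436 = 1858668 - 19488 i \sqrt{10}$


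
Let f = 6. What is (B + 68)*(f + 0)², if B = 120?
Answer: 6768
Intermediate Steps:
(B + 68)*(f + 0)² = (120 + 68)*(6 + 0)² = 188*6² = 188*36 = 6768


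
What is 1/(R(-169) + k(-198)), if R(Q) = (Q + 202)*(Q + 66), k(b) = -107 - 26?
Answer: -1/3532 ≈ -0.00028313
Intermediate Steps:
k(b) = -133
R(Q) = (66 + Q)*(202 + Q) (R(Q) = (202 + Q)*(66 + Q) = (66 + Q)*(202 + Q))
1/(R(-169) + k(-198)) = 1/((13332 + (-169)**2 + 268*(-169)) - 133) = 1/((13332 + 28561 - 45292) - 133) = 1/(-3399 - 133) = 1/(-3532) = -1/3532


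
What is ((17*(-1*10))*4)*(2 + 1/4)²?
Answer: -6885/2 ≈ -3442.5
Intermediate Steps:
((17*(-1*10))*4)*(2 + 1/4)² = ((17*(-10))*4)*(2 + ¼)² = (-170*4)*(9/4)² = -680*81/16 = -6885/2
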